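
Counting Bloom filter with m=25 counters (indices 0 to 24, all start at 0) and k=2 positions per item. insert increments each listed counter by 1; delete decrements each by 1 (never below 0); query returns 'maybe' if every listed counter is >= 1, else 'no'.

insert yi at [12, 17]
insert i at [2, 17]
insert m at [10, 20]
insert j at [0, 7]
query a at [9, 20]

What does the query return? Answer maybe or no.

Answer: no

Derivation:
Step 1: insert yi at [12, 17] -> counters=[0,0,0,0,0,0,0,0,0,0,0,0,1,0,0,0,0,1,0,0,0,0,0,0,0]
Step 2: insert i at [2, 17] -> counters=[0,0,1,0,0,0,0,0,0,0,0,0,1,0,0,0,0,2,0,0,0,0,0,0,0]
Step 3: insert m at [10, 20] -> counters=[0,0,1,0,0,0,0,0,0,0,1,0,1,0,0,0,0,2,0,0,1,0,0,0,0]
Step 4: insert j at [0, 7] -> counters=[1,0,1,0,0,0,0,1,0,0,1,0,1,0,0,0,0,2,0,0,1,0,0,0,0]
Query a: check counters[9]=0 counters[20]=1 -> no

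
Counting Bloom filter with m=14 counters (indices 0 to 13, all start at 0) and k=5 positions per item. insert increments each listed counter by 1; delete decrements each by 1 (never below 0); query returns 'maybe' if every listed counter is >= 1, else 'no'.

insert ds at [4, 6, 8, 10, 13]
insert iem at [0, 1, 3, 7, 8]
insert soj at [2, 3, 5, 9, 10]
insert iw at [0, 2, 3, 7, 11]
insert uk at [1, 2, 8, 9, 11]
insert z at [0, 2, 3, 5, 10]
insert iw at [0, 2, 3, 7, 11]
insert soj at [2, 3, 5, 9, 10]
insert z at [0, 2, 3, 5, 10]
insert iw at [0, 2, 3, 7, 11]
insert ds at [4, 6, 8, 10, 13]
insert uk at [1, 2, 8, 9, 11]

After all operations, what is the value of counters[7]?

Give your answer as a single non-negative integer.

Answer: 4

Derivation:
Step 1: insert ds at [4, 6, 8, 10, 13] -> counters=[0,0,0,0,1,0,1,0,1,0,1,0,0,1]
Step 2: insert iem at [0, 1, 3, 7, 8] -> counters=[1,1,0,1,1,0,1,1,2,0,1,0,0,1]
Step 3: insert soj at [2, 3, 5, 9, 10] -> counters=[1,1,1,2,1,1,1,1,2,1,2,0,0,1]
Step 4: insert iw at [0, 2, 3, 7, 11] -> counters=[2,1,2,3,1,1,1,2,2,1,2,1,0,1]
Step 5: insert uk at [1, 2, 8, 9, 11] -> counters=[2,2,3,3,1,1,1,2,3,2,2,2,0,1]
Step 6: insert z at [0, 2, 3, 5, 10] -> counters=[3,2,4,4,1,2,1,2,3,2,3,2,0,1]
Step 7: insert iw at [0, 2, 3, 7, 11] -> counters=[4,2,5,5,1,2,1,3,3,2,3,3,0,1]
Step 8: insert soj at [2, 3, 5, 9, 10] -> counters=[4,2,6,6,1,3,1,3,3,3,4,3,0,1]
Step 9: insert z at [0, 2, 3, 5, 10] -> counters=[5,2,7,7,1,4,1,3,3,3,5,3,0,1]
Step 10: insert iw at [0, 2, 3, 7, 11] -> counters=[6,2,8,8,1,4,1,4,3,3,5,4,0,1]
Step 11: insert ds at [4, 6, 8, 10, 13] -> counters=[6,2,8,8,2,4,2,4,4,3,6,4,0,2]
Step 12: insert uk at [1, 2, 8, 9, 11] -> counters=[6,3,9,8,2,4,2,4,5,4,6,5,0,2]
Final counters=[6,3,9,8,2,4,2,4,5,4,6,5,0,2] -> counters[7]=4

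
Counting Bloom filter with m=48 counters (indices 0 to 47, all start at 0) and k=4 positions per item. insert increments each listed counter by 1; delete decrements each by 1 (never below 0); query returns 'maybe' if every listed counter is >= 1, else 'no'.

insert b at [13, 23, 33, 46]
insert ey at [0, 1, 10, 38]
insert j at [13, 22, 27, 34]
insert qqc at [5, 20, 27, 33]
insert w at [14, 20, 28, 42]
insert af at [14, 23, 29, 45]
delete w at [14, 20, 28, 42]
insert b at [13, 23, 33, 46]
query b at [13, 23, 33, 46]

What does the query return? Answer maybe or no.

Step 1: insert b at [13, 23, 33, 46] -> counters=[0,0,0,0,0,0,0,0,0,0,0,0,0,1,0,0,0,0,0,0,0,0,0,1,0,0,0,0,0,0,0,0,0,1,0,0,0,0,0,0,0,0,0,0,0,0,1,0]
Step 2: insert ey at [0, 1, 10, 38] -> counters=[1,1,0,0,0,0,0,0,0,0,1,0,0,1,0,0,0,0,0,0,0,0,0,1,0,0,0,0,0,0,0,0,0,1,0,0,0,0,1,0,0,0,0,0,0,0,1,0]
Step 3: insert j at [13, 22, 27, 34] -> counters=[1,1,0,0,0,0,0,0,0,0,1,0,0,2,0,0,0,0,0,0,0,0,1,1,0,0,0,1,0,0,0,0,0,1,1,0,0,0,1,0,0,0,0,0,0,0,1,0]
Step 4: insert qqc at [5, 20, 27, 33] -> counters=[1,1,0,0,0,1,0,0,0,0,1,0,0,2,0,0,0,0,0,0,1,0,1,1,0,0,0,2,0,0,0,0,0,2,1,0,0,0,1,0,0,0,0,0,0,0,1,0]
Step 5: insert w at [14, 20, 28, 42] -> counters=[1,1,0,0,0,1,0,0,0,0,1,0,0,2,1,0,0,0,0,0,2,0,1,1,0,0,0,2,1,0,0,0,0,2,1,0,0,0,1,0,0,0,1,0,0,0,1,0]
Step 6: insert af at [14, 23, 29, 45] -> counters=[1,1,0,0,0,1,0,0,0,0,1,0,0,2,2,0,0,0,0,0,2,0,1,2,0,0,0,2,1,1,0,0,0,2,1,0,0,0,1,0,0,0,1,0,0,1,1,0]
Step 7: delete w at [14, 20, 28, 42] -> counters=[1,1,0,0,0,1,0,0,0,0,1,0,0,2,1,0,0,0,0,0,1,0,1,2,0,0,0,2,0,1,0,0,0,2,1,0,0,0,1,0,0,0,0,0,0,1,1,0]
Step 8: insert b at [13, 23, 33, 46] -> counters=[1,1,0,0,0,1,0,0,0,0,1,0,0,3,1,0,0,0,0,0,1,0,1,3,0,0,0,2,0,1,0,0,0,3,1,0,0,0,1,0,0,0,0,0,0,1,2,0]
Query b: check counters[13]=3 counters[23]=3 counters[33]=3 counters[46]=2 -> maybe

Answer: maybe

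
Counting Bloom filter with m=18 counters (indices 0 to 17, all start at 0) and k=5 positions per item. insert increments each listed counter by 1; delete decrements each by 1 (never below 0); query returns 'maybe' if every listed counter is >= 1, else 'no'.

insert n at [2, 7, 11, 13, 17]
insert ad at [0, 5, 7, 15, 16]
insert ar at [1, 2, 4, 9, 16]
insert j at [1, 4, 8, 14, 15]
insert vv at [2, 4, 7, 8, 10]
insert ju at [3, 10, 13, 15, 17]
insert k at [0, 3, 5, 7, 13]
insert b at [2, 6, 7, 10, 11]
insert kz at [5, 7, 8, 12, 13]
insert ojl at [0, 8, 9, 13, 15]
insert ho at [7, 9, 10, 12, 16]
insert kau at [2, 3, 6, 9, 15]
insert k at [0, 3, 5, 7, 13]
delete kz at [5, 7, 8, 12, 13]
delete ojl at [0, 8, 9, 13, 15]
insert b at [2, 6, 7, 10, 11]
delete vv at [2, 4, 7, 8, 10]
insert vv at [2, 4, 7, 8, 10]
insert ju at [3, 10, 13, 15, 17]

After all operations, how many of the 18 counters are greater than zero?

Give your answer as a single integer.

Step 1: insert n at [2, 7, 11, 13, 17] -> counters=[0,0,1,0,0,0,0,1,0,0,0,1,0,1,0,0,0,1]
Step 2: insert ad at [0, 5, 7, 15, 16] -> counters=[1,0,1,0,0,1,0,2,0,0,0,1,0,1,0,1,1,1]
Step 3: insert ar at [1, 2, 4, 9, 16] -> counters=[1,1,2,0,1,1,0,2,0,1,0,1,0,1,0,1,2,1]
Step 4: insert j at [1, 4, 8, 14, 15] -> counters=[1,2,2,0,2,1,0,2,1,1,0,1,0,1,1,2,2,1]
Step 5: insert vv at [2, 4, 7, 8, 10] -> counters=[1,2,3,0,3,1,0,3,2,1,1,1,0,1,1,2,2,1]
Step 6: insert ju at [3, 10, 13, 15, 17] -> counters=[1,2,3,1,3,1,0,3,2,1,2,1,0,2,1,3,2,2]
Step 7: insert k at [0, 3, 5, 7, 13] -> counters=[2,2,3,2,3,2,0,4,2,1,2,1,0,3,1,3,2,2]
Step 8: insert b at [2, 6, 7, 10, 11] -> counters=[2,2,4,2,3,2,1,5,2,1,3,2,0,3,1,3,2,2]
Step 9: insert kz at [5, 7, 8, 12, 13] -> counters=[2,2,4,2,3,3,1,6,3,1,3,2,1,4,1,3,2,2]
Step 10: insert ojl at [0, 8, 9, 13, 15] -> counters=[3,2,4,2,3,3,1,6,4,2,3,2,1,5,1,4,2,2]
Step 11: insert ho at [7, 9, 10, 12, 16] -> counters=[3,2,4,2,3,3,1,7,4,3,4,2,2,5,1,4,3,2]
Step 12: insert kau at [2, 3, 6, 9, 15] -> counters=[3,2,5,3,3,3,2,7,4,4,4,2,2,5,1,5,3,2]
Step 13: insert k at [0, 3, 5, 7, 13] -> counters=[4,2,5,4,3,4,2,8,4,4,4,2,2,6,1,5,3,2]
Step 14: delete kz at [5, 7, 8, 12, 13] -> counters=[4,2,5,4,3,3,2,7,3,4,4,2,1,5,1,5,3,2]
Step 15: delete ojl at [0, 8, 9, 13, 15] -> counters=[3,2,5,4,3,3,2,7,2,3,4,2,1,4,1,4,3,2]
Step 16: insert b at [2, 6, 7, 10, 11] -> counters=[3,2,6,4,3,3,3,8,2,3,5,3,1,4,1,4,3,2]
Step 17: delete vv at [2, 4, 7, 8, 10] -> counters=[3,2,5,4,2,3,3,7,1,3,4,3,1,4,1,4,3,2]
Step 18: insert vv at [2, 4, 7, 8, 10] -> counters=[3,2,6,4,3,3,3,8,2,3,5,3,1,4,1,4,3,2]
Step 19: insert ju at [3, 10, 13, 15, 17] -> counters=[3,2,6,5,3,3,3,8,2,3,6,3,1,5,1,5,3,3]
Final counters=[3,2,6,5,3,3,3,8,2,3,6,3,1,5,1,5,3,3] -> 18 nonzero

Answer: 18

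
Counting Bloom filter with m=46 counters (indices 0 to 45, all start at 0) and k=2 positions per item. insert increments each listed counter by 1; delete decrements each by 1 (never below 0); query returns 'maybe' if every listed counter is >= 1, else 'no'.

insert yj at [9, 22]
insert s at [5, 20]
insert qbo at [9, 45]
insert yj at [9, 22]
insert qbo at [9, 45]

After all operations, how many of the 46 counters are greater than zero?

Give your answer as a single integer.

Answer: 5

Derivation:
Step 1: insert yj at [9, 22] -> counters=[0,0,0,0,0,0,0,0,0,1,0,0,0,0,0,0,0,0,0,0,0,0,1,0,0,0,0,0,0,0,0,0,0,0,0,0,0,0,0,0,0,0,0,0,0,0]
Step 2: insert s at [5, 20] -> counters=[0,0,0,0,0,1,0,0,0,1,0,0,0,0,0,0,0,0,0,0,1,0,1,0,0,0,0,0,0,0,0,0,0,0,0,0,0,0,0,0,0,0,0,0,0,0]
Step 3: insert qbo at [9, 45] -> counters=[0,0,0,0,0,1,0,0,0,2,0,0,0,0,0,0,0,0,0,0,1,0,1,0,0,0,0,0,0,0,0,0,0,0,0,0,0,0,0,0,0,0,0,0,0,1]
Step 4: insert yj at [9, 22] -> counters=[0,0,0,0,0,1,0,0,0,3,0,0,0,0,0,0,0,0,0,0,1,0,2,0,0,0,0,0,0,0,0,0,0,0,0,0,0,0,0,0,0,0,0,0,0,1]
Step 5: insert qbo at [9, 45] -> counters=[0,0,0,0,0,1,0,0,0,4,0,0,0,0,0,0,0,0,0,0,1,0,2,0,0,0,0,0,0,0,0,0,0,0,0,0,0,0,0,0,0,0,0,0,0,2]
Final counters=[0,0,0,0,0,1,0,0,0,4,0,0,0,0,0,0,0,0,0,0,1,0,2,0,0,0,0,0,0,0,0,0,0,0,0,0,0,0,0,0,0,0,0,0,0,2] -> 5 nonzero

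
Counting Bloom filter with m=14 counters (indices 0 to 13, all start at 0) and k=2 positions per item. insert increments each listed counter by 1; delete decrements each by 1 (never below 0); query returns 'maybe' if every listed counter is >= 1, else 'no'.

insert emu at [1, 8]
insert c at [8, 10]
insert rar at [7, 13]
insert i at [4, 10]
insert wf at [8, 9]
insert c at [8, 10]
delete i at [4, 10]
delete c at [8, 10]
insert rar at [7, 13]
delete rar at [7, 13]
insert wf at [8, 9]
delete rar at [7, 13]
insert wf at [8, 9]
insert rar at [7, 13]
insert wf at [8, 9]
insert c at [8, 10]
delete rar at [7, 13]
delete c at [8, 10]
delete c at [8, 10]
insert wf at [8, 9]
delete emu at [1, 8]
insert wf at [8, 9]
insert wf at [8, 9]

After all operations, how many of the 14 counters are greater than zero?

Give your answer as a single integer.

Answer: 2

Derivation:
Step 1: insert emu at [1, 8] -> counters=[0,1,0,0,0,0,0,0,1,0,0,0,0,0]
Step 2: insert c at [8, 10] -> counters=[0,1,0,0,0,0,0,0,2,0,1,0,0,0]
Step 3: insert rar at [7, 13] -> counters=[0,1,0,0,0,0,0,1,2,0,1,0,0,1]
Step 4: insert i at [4, 10] -> counters=[0,1,0,0,1,0,0,1,2,0,2,0,0,1]
Step 5: insert wf at [8, 9] -> counters=[0,1,0,0,1,0,0,1,3,1,2,0,0,1]
Step 6: insert c at [8, 10] -> counters=[0,1,0,0,1,0,0,1,4,1,3,0,0,1]
Step 7: delete i at [4, 10] -> counters=[0,1,0,0,0,0,0,1,4,1,2,0,0,1]
Step 8: delete c at [8, 10] -> counters=[0,1,0,0,0,0,0,1,3,1,1,0,0,1]
Step 9: insert rar at [7, 13] -> counters=[0,1,0,0,0,0,0,2,3,1,1,0,0,2]
Step 10: delete rar at [7, 13] -> counters=[0,1,0,0,0,0,0,1,3,1,1,0,0,1]
Step 11: insert wf at [8, 9] -> counters=[0,1,0,0,0,0,0,1,4,2,1,0,0,1]
Step 12: delete rar at [7, 13] -> counters=[0,1,0,0,0,0,0,0,4,2,1,0,0,0]
Step 13: insert wf at [8, 9] -> counters=[0,1,0,0,0,0,0,0,5,3,1,0,0,0]
Step 14: insert rar at [7, 13] -> counters=[0,1,0,0,0,0,0,1,5,3,1,0,0,1]
Step 15: insert wf at [8, 9] -> counters=[0,1,0,0,0,0,0,1,6,4,1,0,0,1]
Step 16: insert c at [8, 10] -> counters=[0,1,0,0,0,0,0,1,7,4,2,0,0,1]
Step 17: delete rar at [7, 13] -> counters=[0,1,0,0,0,0,0,0,7,4,2,0,0,0]
Step 18: delete c at [8, 10] -> counters=[0,1,0,0,0,0,0,0,6,4,1,0,0,0]
Step 19: delete c at [8, 10] -> counters=[0,1,0,0,0,0,0,0,5,4,0,0,0,0]
Step 20: insert wf at [8, 9] -> counters=[0,1,0,0,0,0,0,0,6,5,0,0,0,0]
Step 21: delete emu at [1, 8] -> counters=[0,0,0,0,0,0,0,0,5,5,0,0,0,0]
Step 22: insert wf at [8, 9] -> counters=[0,0,0,0,0,0,0,0,6,6,0,0,0,0]
Step 23: insert wf at [8, 9] -> counters=[0,0,0,0,0,0,0,0,7,7,0,0,0,0]
Final counters=[0,0,0,0,0,0,0,0,7,7,0,0,0,0] -> 2 nonzero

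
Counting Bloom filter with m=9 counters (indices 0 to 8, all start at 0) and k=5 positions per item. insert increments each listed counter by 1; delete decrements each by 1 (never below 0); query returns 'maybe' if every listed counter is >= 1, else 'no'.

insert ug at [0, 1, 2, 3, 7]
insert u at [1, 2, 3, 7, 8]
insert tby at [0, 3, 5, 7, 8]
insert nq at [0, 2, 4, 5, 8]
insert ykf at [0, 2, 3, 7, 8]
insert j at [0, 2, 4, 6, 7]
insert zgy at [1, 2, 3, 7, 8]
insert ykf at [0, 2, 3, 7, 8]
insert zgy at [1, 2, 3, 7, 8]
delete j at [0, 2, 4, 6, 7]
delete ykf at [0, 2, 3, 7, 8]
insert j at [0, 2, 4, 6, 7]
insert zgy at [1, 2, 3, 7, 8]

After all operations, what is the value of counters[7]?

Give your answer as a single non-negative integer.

Step 1: insert ug at [0, 1, 2, 3, 7] -> counters=[1,1,1,1,0,0,0,1,0]
Step 2: insert u at [1, 2, 3, 7, 8] -> counters=[1,2,2,2,0,0,0,2,1]
Step 3: insert tby at [0, 3, 5, 7, 8] -> counters=[2,2,2,3,0,1,0,3,2]
Step 4: insert nq at [0, 2, 4, 5, 8] -> counters=[3,2,3,3,1,2,0,3,3]
Step 5: insert ykf at [0, 2, 3, 7, 8] -> counters=[4,2,4,4,1,2,0,4,4]
Step 6: insert j at [0, 2, 4, 6, 7] -> counters=[5,2,5,4,2,2,1,5,4]
Step 7: insert zgy at [1, 2, 3, 7, 8] -> counters=[5,3,6,5,2,2,1,6,5]
Step 8: insert ykf at [0, 2, 3, 7, 8] -> counters=[6,3,7,6,2,2,1,7,6]
Step 9: insert zgy at [1, 2, 3, 7, 8] -> counters=[6,4,8,7,2,2,1,8,7]
Step 10: delete j at [0, 2, 4, 6, 7] -> counters=[5,4,7,7,1,2,0,7,7]
Step 11: delete ykf at [0, 2, 3, 7, 8] -> counters=[4,4,6,6,1,2,0,6,6]
Step 12: insert j at [0, 2, 4, 6, 7] -> counters=[5,4,7,6,2,2,1,7,6]
Step 13: insert zgy at [1, 2, 3, 7, 8] -> counters=[5,5,8,7,2,2,1,8,7]
Final counters=[5,5,8,7,2,2,1,8,7] -> counters[7]=8

Answer: 8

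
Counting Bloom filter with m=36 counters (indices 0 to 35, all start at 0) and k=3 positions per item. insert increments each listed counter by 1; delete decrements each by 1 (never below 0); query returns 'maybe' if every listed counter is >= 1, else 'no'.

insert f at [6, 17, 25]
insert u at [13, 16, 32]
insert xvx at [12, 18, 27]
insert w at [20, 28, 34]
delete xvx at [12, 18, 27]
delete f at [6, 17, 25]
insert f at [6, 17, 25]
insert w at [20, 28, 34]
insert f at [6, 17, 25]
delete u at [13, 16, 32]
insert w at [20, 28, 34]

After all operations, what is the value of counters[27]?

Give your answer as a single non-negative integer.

Step 1: insert f at [6, 17, 25] -> counters=[0,0,0,0,0,0,1,0,0,0,0,0,0,0,0,0,0,1,0,0,0,0,0,0,0,1,0,0,0,0,0,0,0,0,0,0]
Step 2: insert u at [13, 16, 32] -> counters=[0,0,0,0,0,0,1,0,0,0,0,0,0,1,0,0,1,1,0,0,0,0,0,0,0,1,0,0,0,0,0,0,1,0,0,0]
Step 3: insert xvx at [12, 18, 27] -> counters=[0,0,0,0,0,0,1,0,0,0,0,0,1,1,0,0,1,1,1,0,0,0,0,0,0,1,0,1,0,0,0,0,1,0,0,0]
Step 4: insert w at [20, 28, 34] -> counters=[0,0,0,0,0,0,1,0,0,0,0,0,1,1,0,0,1,1,1,0,1,0,0,0,0,1,0,1,1,0,0,0,1,0,1,0]
Step 5: delete xvx at [12, 18, 27] -> counters=[0,0,0,0,0,0,1,0,0,0,0,0,0,1,0,0,1,1,0,0,1,0,0,0,0,1,0,0,1,0,0,0,1,0,1,0]
Step 6: delete f at [6, 17, 25] -> counters=[0,0,0,0,0,0,0,0,0,0,0,0,0,1,0,0,1,0,0,0,1,0,0,0,0,0,0,0,1,0,0,0,1,0,1,0]
Step 7: insert f at [6, 17, 25] -> counters=[0,0,0,0,0,0,1,0,0,0,0,0,0,1,0,0,1,1,0,0,1,0,0,0,0,1,0,0,1,0,0,0,1,0,1,0]
Step 8: insert w at [20, 28, 34] -> counters=[0,0,0,0,0,0,1,0,0,0,0,0,0,1,0,0,1,1,0,0,2,0,0,0,0,1,0,0,2,0,0,0,1,0,2,0]
Step 9: insert f at [6, 17, 25] -> counters=[0,0,0,0,0,0,2,0,0,0,0,0,0,1,0,0,1,2,0,0,2,0,0,0,0,2,0,0,2,0,0,0,1,0,2,0]
Step 10: delete u at [13, 16, 32] -> counters=[0,0,0,0,0,0,2,0,0,0,0,0,0,0,0,0,0,2,0,0,2,0,0,0,0,2,0,0,2,0,0,0,0,0,2,0]
Step 11: insert w at [20, 28, 34] -> counters=[0,0,0,0,0,0,2,0,0,0,0,0,0,0,0,0,0,2,0,0,3,0,0,0,0,2,0,0,3,0,0,0,0,0,3,0]
Final counters=[0,0,0,0,0,0,2,0,0,0,0,0,0,0,0,0,0,2,0,0,3,0,0,0,0,2,0,0,3,0,0,0,0,0,3,0] -> counters[27]=0

Answer: 0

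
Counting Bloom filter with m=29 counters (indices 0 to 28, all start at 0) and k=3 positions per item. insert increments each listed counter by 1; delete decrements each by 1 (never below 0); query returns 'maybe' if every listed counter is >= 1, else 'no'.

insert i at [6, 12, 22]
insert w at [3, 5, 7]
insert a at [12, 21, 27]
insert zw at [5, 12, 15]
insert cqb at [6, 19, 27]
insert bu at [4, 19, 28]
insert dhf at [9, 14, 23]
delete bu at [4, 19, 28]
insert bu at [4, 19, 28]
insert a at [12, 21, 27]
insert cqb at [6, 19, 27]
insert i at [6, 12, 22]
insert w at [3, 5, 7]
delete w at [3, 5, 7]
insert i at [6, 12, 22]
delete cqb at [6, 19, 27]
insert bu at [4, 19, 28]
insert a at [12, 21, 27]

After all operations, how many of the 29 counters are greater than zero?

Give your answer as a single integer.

Step 1: insert i at [6, 12, 22] -> counters=[0,0,0,0,0,0,1,0,0,0,0,0,1,0,0,0,0,0,0,0,0,0,1,0,0,0,0,0,0]
Step 2: insert w at [3, 5, 7] -> counters=[0,0,0,1,0,1,1,1,0,0,0,0,1,0,0,0,0,0,0,0,0,0,1,0,0,0,0,0,0]
Step 3: insert a at [12, 21, 27] -> counters=[0,0,0,1,0,1,1,1,0,0,0,0,2,0,0,0,0,0,0,0,0,1,1,0,0,0,0,1,0]
Step 4: insert zw at [5, 12, 15] -> counters=[0,0,0,1,0,2,1,1,0,0,0,0,3,0,0,1,0,0,0,0,0,1,1,0,0,0,0,1,0]
Step 5: insert cqb at [6, 19, 27] -> counters=[0,0,0,1,0,2,2,1,0,0,0,0,3,0,0,1,0,0,0,1,0,1,1,0,0,0,0,2,0]
Step 6: insert bu at [4, 19, 28] -> counters=[0,0,0,1,1,2,2,1,0,0,0,0,3,0,0,1,0,0,0,2,0,1,1,0,0,0,0,2,1]
Step 7: insert dhf at [9, 14, 23] -> counters=[0,0,0,1,1,2,2,1,0,1,0,0,3,0,1,1,0,0,0,2,0,1,1,1,0,0,0,2,1]
Step 8: delete bu at [4, 19, 28] -> counters=[0,0,0,1,0,2,2,1,0,1,0,0,3,0,1,1,0,0,0,1,0,1,1,1,0,0,0,2,0]
Step 9: insert bu at [4, 19, 28] -> counters=[0,0,0,1,1,2,2,1,0,1,0,0,3,0,1,1,0,0,0,2,0,1,1,1,0,0,0,2,1]
Step 10: insert a at [12, 21, 27] -> counters=[0,0,0,1,1,2,2,1,0,1,0,0,4,0,1,1,0,0,0,2,0,2,1,1,0,0,0,3,1]
Step 11: insert cqb at [6, 19, 27] -> counters=[0,0,0,1,1,2,3,1,0,1,0,0,4,0,1,1,0,0,0,3,0,2,1,1,0,0,0,4,1]
Step 12: insert i at [6, 12, 22] -> counters=[0,0,0,1,1,2,4,1,0,1,0,0,5,0,1,1,0,0,0,3,0,2,2,1,0,0,0,4,1]
Step 13: insert w at [3, 5, 7] -> counters=[0,0,0,2,1,3,4,2,0,1,0,0,5,0,1,1,0,0,0,3,0,2,2,1,0,0,0,4,1]
Step 14: delete w at [3, 5, 7] -> counters=[0,0,0,1,1,2,4,1,0,1,0,0,5,0,1,1,0,0,0,3,0,2,2,1,0,0,0,4,1]
Step 15: insert i at [6, 12, 22] -> counters=[0,0,0,1,1,2,5,1,0,1,0,0,6,0,1,1,0,0,0,3,0,2,3,1,0,0,0,4,1]
Step 16: delete cqb at [6, 19, 27] -> counters=[0,0,0,1,1,2,4,1,0,1,0,0,6,0,1,1,0,0,0,2,0,2,3,1,0,0,0,3,1]
Step 17: insert bu at [4, 19, 28] -> counters=[0,0,0,1,2,2,4,1,0,1,0,0,6,0,1,1,0,0,0,3,0,2,3,1,0,0,0,3,2]
Step 18: insert a at [12, 21, 27] -> counters=[0,0,0,1,2,2,4,1,0,1,0,0,7,0,1,1,0,0,0,3,0,3,3,1,0,0,0,4,2]
Final counters=[0,0,0,1,2,2,4,1,0,1,0,0,7,0,1,1,0,0,0,3,0,3,3,1,0,0,0,4,2] -> 15 nonzero

Answer: 15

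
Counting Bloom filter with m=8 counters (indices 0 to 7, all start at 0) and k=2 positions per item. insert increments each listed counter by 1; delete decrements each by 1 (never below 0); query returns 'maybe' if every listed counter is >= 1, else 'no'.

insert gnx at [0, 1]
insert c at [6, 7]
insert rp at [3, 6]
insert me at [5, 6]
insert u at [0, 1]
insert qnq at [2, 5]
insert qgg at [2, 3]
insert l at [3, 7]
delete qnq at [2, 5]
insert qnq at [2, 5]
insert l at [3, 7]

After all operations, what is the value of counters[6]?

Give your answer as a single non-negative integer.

Step 1: insert gnx at [0, 1] -> counters=[1,1,0,0,0,0,0,0]
Step 2: insert c at [6, 7] -> counters=[1,1,0,0,0,0,1,1]
Step 3: insert rp at [3, 6] -> counters=[1,1,0,1,0,0,2,1]
Step 4: insert me at [5, 6] -> counters=[1,1,0,1,0,1,3,1]
Step 5: insert u at [0, 1] -> counters=[2,2,0,1,0,1,3,1]
Step 6: insert qnq at [2, 5] -> counters=[2,2,1,1,0,2,3,1]
Step 7: insert qgg at [2, 3] -> counters=[2,2,2,2,0,2,3,1]
Step 8: insert l at [3, 7] -> counters=[2,2,2,3,0,2,3,2]
Step 9: delete qnq at [2, 5] -> counters=[2,2,1,3,0,1,3,2]
Step 10: insert qnq at [2, 5] -> counters=[2,2,2,3,0,2,3,2]
Step 11: insert l at [3, 7] -> counters=[2,2,2,4,0,2,3,3]
Final counters=[2,2,2,4,0,2,3,3] -> counters[6]=3

Answer: 3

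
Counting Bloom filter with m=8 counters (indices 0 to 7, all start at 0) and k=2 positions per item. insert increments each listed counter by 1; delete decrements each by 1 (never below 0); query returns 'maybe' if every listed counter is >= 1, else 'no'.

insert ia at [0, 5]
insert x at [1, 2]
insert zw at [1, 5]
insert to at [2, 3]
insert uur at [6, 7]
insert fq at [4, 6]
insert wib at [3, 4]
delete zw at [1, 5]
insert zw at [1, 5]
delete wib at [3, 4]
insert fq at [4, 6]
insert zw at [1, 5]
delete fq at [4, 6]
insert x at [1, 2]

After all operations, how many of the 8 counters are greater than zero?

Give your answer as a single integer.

Step 1: insert ia at [0, 5] -> counters=[1,0,0,0,0,1,0,0]
Step 2: insert x at [1, 2] -> counters=[1,1,1,0,0,1,0,0]
Step 3: insert zw at [1, 5] -> counters=[1,2,1,0,0,2,0,0]
Step 4: insert to at [2, 3] -> counters=[1,2,2,1,0,2,0,0]
Step 5: insert uur at [6, 7] -> counters=[1,2,2,1,0,2,1,1]
Step 6: insert fq at [4, 6] -> counters=[1,2,2,1,1,2,2,1]
Step 7: insert wib at [3, 4] -> counters=[1,2,2,2,2,2,2,1]
Step 8: delete zw at [1, 5] -> counters=[1,1,2,2,2,1,2,1]
Step 9: insert zw at [1, 5] -> counters=[1,2,2,2,2,2,2,1]
Step 10: delete wib at [3, 4] -> counters=[1,2,2,1,1,2,2,1]
Step 11: insert fq at [4, 6] -> counters=[1,2,2,1,2,2,3,1]
Step 12: insert zw at [1, 5] -> counters=[1,3,2,1,2,3,3,1]
Step 13: delete fq at [4, 6] -> counters=[1,3,2,1,1,3,2,1]
Step 14: insert x at [1, 2] -> counters=[1,4,3,1,1,3,2,1]
Final counters=[1,4,3,1,1,3,2,1] -> 8 nonzero

Answer: 8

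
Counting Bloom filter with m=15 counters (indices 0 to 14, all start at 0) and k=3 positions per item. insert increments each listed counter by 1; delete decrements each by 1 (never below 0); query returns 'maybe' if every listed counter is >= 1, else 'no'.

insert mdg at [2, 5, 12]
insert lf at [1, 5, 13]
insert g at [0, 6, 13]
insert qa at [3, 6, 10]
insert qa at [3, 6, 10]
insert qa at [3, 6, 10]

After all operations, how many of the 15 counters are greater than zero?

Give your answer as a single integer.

Step 1: insert mdg at [2, 5, 12] -> counters=[0,0,1,0,0,1,0,0,0,0,0,0,1,0,0]
Step 2: insert lf at [1, 5, 13] -> counters=[0,1,1,0,0,2,0,0,0,0,0,0,1,1,0]
Step 3: insert g at [0, 6, 13] -> counters=[1,1,1,0,0,2,1,0,0,0,0,0,1,2,0]
Step 4: insert qa at [3, 6, 10] -> counters=[1,1,1,1,0,2,2,0,0,0,1,0,1,2,0]
Step 5: insert qa at [3, 6, 10] -> counters=[1,1,1,2,0,2,3,0,0,0,2,0,1,2,0]
Step 6: insert qa at [3, 6, 10] -> counters=[1,1,1,3,0,2,4,0,0,0,3,0,1,2,0]
Final counters=[1,1,1,3,0,2,4,0,0,0,3,0,1,2,0] -> 9 nonzero

Answer: 9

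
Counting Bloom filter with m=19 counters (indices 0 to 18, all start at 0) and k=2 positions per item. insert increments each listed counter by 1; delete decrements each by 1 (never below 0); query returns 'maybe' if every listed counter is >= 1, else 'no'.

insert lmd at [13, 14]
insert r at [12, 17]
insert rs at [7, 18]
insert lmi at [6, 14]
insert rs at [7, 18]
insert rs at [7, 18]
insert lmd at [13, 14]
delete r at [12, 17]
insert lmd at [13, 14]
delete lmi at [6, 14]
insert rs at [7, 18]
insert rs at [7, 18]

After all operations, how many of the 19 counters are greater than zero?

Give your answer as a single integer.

Step 1: insert lmd at [13, 14] -> counters=[0,0,0,0,0,0,0,0,0,0,0,0,0,1,1,0,0,0,0]
Step 2: insert r at [12, 17] -> counters=[0,0,0,0,0,0,0,0,0,0,0,0,1,1,1,0,0,1,0]
Step 3: insert rs at [7, 18] -> counters=[0,0,0,0,0,0,0,1,0,0,0,0,1,1,1,0,0,1,1]
Step 4: insert lmi at [6, 14] -> counters=[0,0,0,0,0,0,1,1,0,0,0,0,1,1,2,0,0,1,1]
Step 5: insert rs at [7, 18] -> counters=[0,0,0,0,0,0,1,2,0,0,0,0,1,1,2,0,0,1,2]
Step 6: insert rs at [7, 18] -> counters=[0,0,0,0,0,0,1,3,0,0,0,0,1,1,2,0,0,1,3]
Step 7: insert lmd at [13, 14] -> counters=[0,0,0,0,0,0,1,3,0,0,0,0,1,2,3,0,0,1,3]
Step 8: delete r at [12, 17] -> counters=[0,0,0,0,0,0,1,3,0,0,0,0,0,2,3,0,0,0,3]
Step 9: insert lmd at [13, 14] -> counters=[0,0,0,0,0,0,1,3,0,0,0,0,0,3,4,0,0,0,3]
Step 10: delete lmi at [6, 14] -> counters=[0,0,0,0,0,0,0,3,0,0,0,0,0,3,3,0,0,0,3]
Step 11: insert rs at [7, 18] -> counters=[0,0,0,0,0,0,0,4,0,0,0,0,0,3,3,0,0,0,4]
Step 12: insert rs at [7, 18] -> counters=[0,0,0,0,0,0,0,5,0,0,0,0,0,3,3,0,0,0,5]
Final counters=[0,0,0,0,0,0,0,5,0,0,0,0,0,3,3,0,0,0,5] -> 4 nonzero

Answer: 4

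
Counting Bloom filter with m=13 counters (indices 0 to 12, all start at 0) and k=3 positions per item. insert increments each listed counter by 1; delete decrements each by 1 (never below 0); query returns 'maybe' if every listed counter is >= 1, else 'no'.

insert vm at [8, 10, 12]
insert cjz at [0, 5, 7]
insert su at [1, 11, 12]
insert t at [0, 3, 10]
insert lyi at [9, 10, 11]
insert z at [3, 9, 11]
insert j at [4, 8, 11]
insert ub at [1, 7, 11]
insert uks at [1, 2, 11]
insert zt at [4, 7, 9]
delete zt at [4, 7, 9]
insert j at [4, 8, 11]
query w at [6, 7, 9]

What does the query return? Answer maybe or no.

Answer: no

Derivation:
Step 1: insert vm at [8, 10, 12] -> counters=[0,0,0,0,0,0,0,0,1,0,1,0,1]
Step 2: insert cjz at [0, 5, 7] -> counters=[1,0,0,0,0,1,0,1,1,0,1,0,1]
Step 3: insert su at [1, 11, 12] -> counters=[1,1,0,0,0,1,0,1,1,0,1,1,2]
Step 4: insert t at [0, 3, 10] -> counters=[2,1,0,1,0,1,0,1,1,0,2,1,2]
Step 5: insert lyi at [9, 10, 11] -> counters=[2,1,0,1,0,1,0,1,1,1,3,2,2]
Step 6: insert z at [3, 9, 11] -> counters=[2,1,0,2,0,1,0,1,1,2,3,3,2]
Step 7: insert j at [4, 8, 11] -> counters=[2,1,0,2,1,1,0,1,2,2,3,4,2]
Step 8: insert ub at [1, 7, 11] -> counters=[2,2,0,2,1,1,0,2,2,2,3,5,2]
Step 9: insert uks at [1, 2, 11] -> counters=[2,3,1,2,1,1,0,2,2,2,3,6,2]
Step 10: insert zt at [4, 7, 9] -> counters=[2,3,1,2,2,1,0,3,2,3,3,6,2]
Step 11: delete zt at [4, 7, 9] -> counters=[2,3,1,2,1,1,0,2,2,2,3,6,2]
Step 12: insert j at [4, 8, 11] -> counters=[2,3,1,2,2,1,0,2,3,2,3,7,2]
Query w: check counters[6]=0 counters[7]=2 counters[9]=2 -> no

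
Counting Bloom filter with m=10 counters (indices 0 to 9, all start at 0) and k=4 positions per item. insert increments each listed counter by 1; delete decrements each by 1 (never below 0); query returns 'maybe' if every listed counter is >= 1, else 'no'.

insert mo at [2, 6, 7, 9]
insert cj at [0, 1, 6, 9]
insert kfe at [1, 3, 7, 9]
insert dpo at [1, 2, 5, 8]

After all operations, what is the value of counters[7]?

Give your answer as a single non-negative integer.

Answer: 2

Derivation:
Step 1: insert mo at [2, 6, 7, 9] -> counters=[0,0,1,0,0,0,1,1,0,1]
Step 2: insert cj at [0, 1, 6, 9] -> counters=[1,1,1,0,0,0,2,1,0,2]
Step 3: insert kfe at [1, 3, 7, 9] -> counters=[1,2,1,1,0,0,2,2,0,3]
Step 4: insert dpo at [1, 2, 5, 8] -> counters=[1,3,2,1,0,1,2,2,1,3]
Final counters=[1,3,2,1,0,1,2,2,1,3] -> counters[7]=2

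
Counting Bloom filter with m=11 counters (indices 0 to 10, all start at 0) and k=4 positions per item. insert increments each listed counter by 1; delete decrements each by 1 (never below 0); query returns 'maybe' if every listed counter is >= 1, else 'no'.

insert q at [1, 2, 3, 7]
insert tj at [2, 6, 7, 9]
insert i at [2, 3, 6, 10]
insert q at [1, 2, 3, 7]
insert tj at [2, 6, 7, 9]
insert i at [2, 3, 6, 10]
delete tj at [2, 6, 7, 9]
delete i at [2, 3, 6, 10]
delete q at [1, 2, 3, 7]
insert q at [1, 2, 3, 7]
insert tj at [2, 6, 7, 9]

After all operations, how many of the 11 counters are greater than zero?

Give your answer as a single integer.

Step 1: insert q at [1, 2, 3, 7] -> counters=[0,1,1,1,0,0,0,1,0,0,0]
Step 2: insert tj at [2, 6, 7, 9] -> counters=[0,1,2,1,0,0,1,2,0,1,0]
Step 3: insert i at [2, 3, 6, 10] -> counters=[0,1,3,2,0,0,2,2,0,1,1]
Step 4: insert q at [1, 2, 3, 7] -> counters=[0,2,4,3,0,0,2,3,0,1,1]
Step 5: insert tj at [2, 6, 7, 9] -> counters=[0,2,5,3,0,0,3,4,0,2,1]
Step 6: insert i at [2, 3, 6, 10] -> counters=[0,2,6,4,0,0,4,4,0,2,2]
Step 7: delete tj at [2, 6, 7, 9] -> counters=[0,2,5,4,0,0,3,3,0,1,2]
Step 8: delete i at [2, 3, 6, 10] -> counters=[0,2,4,3,0,0,2,3,0,1,1]
Step 9: delete q at [1, 2, 3, 7] -> counters=[0,1,3,2,0,0,2,2,0,1,1]
Step 10: insert q at [1, 2, 3, 7] -> counters=[0,2,4,3,0,0,2,3,0,1,1]
Step 11: insert tj at [2, 6, 7, 9] -> counters=[0,2,5,3,0,0,3,4,0,2,1]
Final counters=[0,2,5,3,0,0,3,4,0,2,1] -> 7 nonzero

Answer: 7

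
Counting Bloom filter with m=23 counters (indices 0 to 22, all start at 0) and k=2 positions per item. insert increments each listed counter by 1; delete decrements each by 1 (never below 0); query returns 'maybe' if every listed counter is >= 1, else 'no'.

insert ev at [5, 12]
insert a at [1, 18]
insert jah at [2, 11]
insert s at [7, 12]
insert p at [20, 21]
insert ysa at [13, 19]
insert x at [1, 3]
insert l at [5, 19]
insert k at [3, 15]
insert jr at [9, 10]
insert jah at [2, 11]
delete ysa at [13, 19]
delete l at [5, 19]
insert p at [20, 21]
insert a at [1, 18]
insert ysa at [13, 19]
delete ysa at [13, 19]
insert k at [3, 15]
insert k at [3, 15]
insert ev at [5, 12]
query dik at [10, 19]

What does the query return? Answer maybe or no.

Answer: no

Derivation:
Step 1: insert ev at [5, 12] -> counters=[0,0,0,0,0,1,0,0,0,0,0,0,1,0,0,0,0,0,0,0,0,0,0]
Step 2: insert a at [1, 18] -> counters=[0,1,0,0,0,1,0,0,0,0,0,0,1,0,0,0,0,0,1,0,0,0,0]
Step 3: insert jah at [2, 11] -> counters=[0,1,1,0,0,1,0,0,0,0,0,1,1,0,0,0,0,0,1,0,0,0,0]
Step 4: insert s at [7, 12] -> counters=[0,1,1,0,0,1,0,1,0,0,0,1,2,0,0,0,0,0,1,0,0,0,0]
Step 5: insert p at [20, 21] -> counters=[0,1,1,0,0,1,0,1,0,0,0,1,2,0,0,0,0,0,1,0,1,1,0]
Step 6: insert ysa at [13, 19] -> counters=[0,1,1,0,0,1,0,1,0,0,0,1,2,1,0,0,0,0,1,1,1,1,0]
Step 7: insert x at [1, 3] -> counters=[0,2,1,1,0,1,0,1,0,0,0,1,2,1,0,0,0,0,1,1,1,1,0]
Step 8: insert l at [5, 19] -> counters=[0,2,1,1,0,2,0,1,0,0,0,1,2,1,0,0,0,0,1,2,1,1,0]
Step 9: insert k at [3, 15] -> counters=[0,2,1,2,0,2,0,1,0,0,0,1,2,1,0,1,0,0,1,2,1,1,0]
Step 10: insert jr at [9, 10] -> counters=[0,2,1,2,0,2,0,1,0,1,1,1,2,1,0,1,0,0,1,2,1,1,0]
Step 11: insert jah at [2, 11] -> counters=[0,2,2,2,0,2,0,1,0,1,1,2,2,1,0,1,0,0,1,2,1,1,0]
Step 12: delete ysa at [13, 19] -> counters=[0,2,2,2,0,2,0,1,0,1,1,2,2,0,0,1,0,0,1,1,1,1,0]
Step 13: delete l at [5, 19] -> counters=[0,2,2,2,0,1,0,1,0,1,1,2,2,0,0,1,0,0,1,0,1,1,0]
Step 14: insert p at [20, 21] -> counters=[0,2,2,2,0,1,0,1,0,1,1,2,2,0,0,1,0,0,1,0,2,2,0]
Step 15: insert a at [1, 18] -> counters=[0,3,2,2,0,1,0,1,0,1,1,2,2,0,0,1,0,0,2,0,2,2,0]
Step 16: insert ysa at [13, 19] -> counters=[0,3,2,2,0,1,0,1,0,1,1,2,2,1,0,1,0,0,2,1,2,2,0]
Step 17: delete ysa at [13, 19] -> counters=[0,3,2,2,0,1,0,1,0,1,1,2,2,0,0,1,0,0,2,0,2,2,0]
Step 18: insert k at [3, 15] -> counters=[0,3,2,3,0,1,0,1,0,1,1,2,2,0,0,2,0,0,2,0,2,2,0]
Step 19: insert k at [3, 15] -> counters=[0,3,2,4,0,1,0,1,0,1,1,2,2,0,0,3,0,0,2,0,2,2,0]
Step 20: insert ev at [5, 12] -> counters=[0,3,2,4,0,2,0,1,0,1,1,2,3,0,0,3,0,0,2,0,2,2,0]
Query dik: check counters[10]=1 counters[19]=0 -> no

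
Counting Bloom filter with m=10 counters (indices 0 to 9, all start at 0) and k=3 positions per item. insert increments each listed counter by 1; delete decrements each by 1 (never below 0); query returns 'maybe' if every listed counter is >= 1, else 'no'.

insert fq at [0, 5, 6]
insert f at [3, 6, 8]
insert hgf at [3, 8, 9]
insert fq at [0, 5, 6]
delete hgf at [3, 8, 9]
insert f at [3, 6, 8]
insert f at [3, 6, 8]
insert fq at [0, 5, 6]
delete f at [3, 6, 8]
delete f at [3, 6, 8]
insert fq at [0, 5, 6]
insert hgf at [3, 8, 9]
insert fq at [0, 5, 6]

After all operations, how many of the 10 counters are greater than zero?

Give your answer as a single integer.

Step 1: insert fq at [0, 5, 6] -> counters=[1,0,0,0,0,1,1,0,0,0]
Step 2: insert f at [3, 6, 8] -> counters=[1,0,0,1,0,1,2,0,1,0]
Step 3: insert hgf at [3, 8, 9] -> counters=[1,0,0,2,0,1,2,0,2,1]
Step 4: insert fq at [0, 5, 6] -> counters=[2,0,0,2,0,2,3,0,2,1]
Step 5: delete hgf at [3, 8, 9] -> counters=[2,0,0,1,0,2,3,0,1,0]
Step 6: insert f at [3, 6, 8] -> counters=[2,0,0,2,0,2,4,0,2,0]
Step 7: insert f at [3, 6, 8] -> counters=[2,0,0,3,0,2,5,0,3,0]
Step 8: insert fq at [0, 5, 6] -> counters=[3,0,0,3,0,3,6,0,3,0]
Step 9: delete f at [3, 6, 8] -> counters=[3,0,0,2,0,3,5,0,2,0]
Step 10: delete f at [3, 6, 8] -> counters=[3,0,0,1,0,3,4,0,1,0]
Step 11: insert fq at [0, 5, 6] -> counters=[4,0,0,1,0,4,5,0,1,0]
Step 12: insert hgf at [3, 8, 9] -> counters=[4,0,0,2,0,4,5,0,2,1]
Step 13: insert fq at [0, 5, 6] -> counters=[5,0,0,2,0,5,6,0,2,1]
Final counters=[5,0,0,2,0,5,6,0,2,1] -> 6 nonzero

Answer: 6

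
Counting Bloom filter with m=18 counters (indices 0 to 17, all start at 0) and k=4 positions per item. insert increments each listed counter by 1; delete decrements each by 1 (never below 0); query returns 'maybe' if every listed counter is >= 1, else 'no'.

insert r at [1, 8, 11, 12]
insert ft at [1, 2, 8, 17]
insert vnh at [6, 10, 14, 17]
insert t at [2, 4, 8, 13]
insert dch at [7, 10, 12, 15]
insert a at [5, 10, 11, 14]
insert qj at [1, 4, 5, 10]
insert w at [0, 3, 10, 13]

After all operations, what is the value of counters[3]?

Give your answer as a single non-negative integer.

Answer: 1

Derivation:
Step 1: insert r at [1, 8, 11, 12] -> counters=[0,1,0,0,0,0,0,0,1,0,0,1,1,0,0,0,0,0]
Step 2: insert ft at [1, 2, 8, 17] -> counters=[0,2,1,0,0,0,0,0,2,0,0,1,1,0,0,0,0,1]
Step 3: insert vnh at [6, 10, 14, 17] -> counters=[0,2,1,0,0,0,1,0,2,0,1,1,1,0,1,0,0,2]
Step 4: insert t at [2, 4, 8, 13] -> counters=[0,2,2,0,1,0,1,0,3,0,1,1,1,1,1,0,0,2]
Step 5: insert dch at [7, 10, 12, 15] -> counters=[0,2,2,0,1,0,1,1,3,0,2,1,2,1,1,1,0,2]
Step 6: insert a at [5, 10, 11, 14] -> counters=[0,2,2,0,1,1,1,1,3,0,3,2,2,1,2,1,0,2]
Step 7: insert qj at [1, 4, 5, 10] -> counters=[0,3,2,0,2,2,1,1,3,0,4,2,2,1,2,1,0,2]
Step 8: insert w at [0, 3, 10, 13] -> counters=[1,3,2,1,2,2,1,1,3,0,5,2,2,2,2,1,0,2]
Final counters=[1,3,2,1,2,2,1,1,3,0,5,2,2,2,2,1,0,2] -> counters[3]=1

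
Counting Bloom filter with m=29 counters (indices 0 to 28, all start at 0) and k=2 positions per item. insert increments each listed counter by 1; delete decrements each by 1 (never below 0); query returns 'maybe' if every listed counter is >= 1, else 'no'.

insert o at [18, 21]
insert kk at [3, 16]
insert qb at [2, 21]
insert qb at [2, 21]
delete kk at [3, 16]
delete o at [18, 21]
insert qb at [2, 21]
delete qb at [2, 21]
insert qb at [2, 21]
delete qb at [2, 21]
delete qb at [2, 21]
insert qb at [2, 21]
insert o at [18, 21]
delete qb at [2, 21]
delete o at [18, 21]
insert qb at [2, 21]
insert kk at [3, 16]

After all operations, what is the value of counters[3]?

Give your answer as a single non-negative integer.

Answer: 1

Derivation:
Step 1: insert o at [18, 21] -> counters=[0,0,0,0,0,0,0,0,0,0,0,0,0,0,0,0,0,0,1,0,0,1,0,0,0,0,0,0,0]
Step 2: insert kk at [3, 16] -> counters=[0,0,0,1,0,0,0,0,0,0,0,0,0,0,0,0,1,0,1,0,0,1,0,0,0,0,0,0,0]
Step 3: insert qb at [2, 21] -> counters=[0,0,1,1,0,0,0,0,0,0,0,0,0,0,0,0,1,0,1,0,0,2,0,0,0,0,0,0,0]
Step 4: insert qb at [2, 21] -> counters=[0,0,2,1,0,0,0,0,0,0,0,0,0,0,0,0,1,0,1,0,0,3,0,0,0,0,0,0,0]
Step 5: delete kk at [3, 16] -> counters=[0,0,2,0,0,0,0,0,0,0,0,0,0,0,0,0,0,0,1,0,0,3,0,0,0,0,0,0,0]
Step 6: delete o at [18, 21] -> counters=[0,0,2,0,0,0,0,0,0,0,0,0,0,0,0,0,0,0,0,0,0,2,0,0,0,0,0,0,0]
Step 7: insert qb at [2, 21] -> counters=[0,0,3,0,0,0,0,0,0,0,0,0,0,0,0,0,0,0,0,0,0,3,0,0,0,0,0,0,0]
Step 8: delete qb at [2, 21] -> counters=[0,0,2,0,0,0,0,0,0,0,0,0,0,0,0,0,0,0,0,0,0,2,0,0,0,0,0,0,0]
Step 9: insert qb at [2, 21] -> counters=[0,0,3,0,0,0,0,0,0,0,0,0,0,0,0,0,0,0,0,0,0,3,0,0,0,0,0,0,0]
Step 10: delete qb at [2, 21] -> counters=[0,0,2,0,0,0,0,0,0,0,0,0,0,0,0,0,0,0,0,0,0,2,0,0,0,0,0,0,0]
Step 11: delete qb at [2, 21] -> counters=[0,0,1,0,0,0,0,0,0,0,0,0,0,0,0,0,0,0,0,0,0,1,0,0,0,0,0,0,0]
Step 12: insert qb at [2, 21] -> counters=[0,0,2,0,0,0,0,0,0,0,0,0,0,0,0,0,0,0,0,0,0,2,0,0,0,0,0,0,0]
Step 13: insert o at [18, 21] -> counters=[0,0,2,0,0,0,0,0,0,0,0,0,0,0,0,0,0,0,1,0,0,3,0,0,0,0,0,0,0]
Step 14: delete qb at [2, 21] -> counters=[0,0,1,0,0,0,0,0,0,0,0,0,0,0,0,0,0,0,1,0,0,2,0,0,0,0,0,0,0]
Step 15: delete o at [18, 21] -> counters=[0,0,1,0,0,0,0,0,0,0,0,0,0,0,0,0,0,0,0,0,0,1,0,0,0,0,0,0,0]
Step 16: insert qb at [2, 21] -> counters=[0,0,2,0,0,0,0,0,0,0,0,0,0,0,0,0,0,0,0,0,0,2,0,0,0,0,0,0,0]
Step 17: insert kk at [3, 16] -> counters=[0,0,2,1,0,0,0,0,0,0,0,0,0,0,0,0,1,0,0,0,0,2,0,0,0,0,0,0,0]
Final counters=[0,0,2,1,0,0,0,0,0,0,0,0,0,0,0,0,1,0,0,0,0,2,0,0,0,0,0,0,0] -> counters[3]=1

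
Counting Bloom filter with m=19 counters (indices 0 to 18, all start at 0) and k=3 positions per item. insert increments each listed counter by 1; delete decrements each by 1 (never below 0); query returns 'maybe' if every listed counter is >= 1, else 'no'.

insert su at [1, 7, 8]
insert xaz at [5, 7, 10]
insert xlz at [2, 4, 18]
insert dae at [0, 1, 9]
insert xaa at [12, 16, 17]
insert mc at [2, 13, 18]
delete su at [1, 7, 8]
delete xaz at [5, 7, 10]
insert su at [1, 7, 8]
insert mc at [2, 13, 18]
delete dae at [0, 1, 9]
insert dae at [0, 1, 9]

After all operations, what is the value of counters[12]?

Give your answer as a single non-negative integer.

Step 1: insert su at [1, 7, 8] -> counters=[0,1,0,0,0,0,0,1,1,0,0,0,0,0,0,0,0,0,0]
Step 2: insert xaz at [5, 7, 10] -> counters=[0,1,0,0,0,1,0,2,1,0,1,0,0,0,0,0,0,0,0]
Step 3: insert xlz at [2, 4, 18] -> counters=[0,1,1,0,1,1,0,2,1,0,1,0,0,0,0,0,0,0,1]
Step 4: insert dae at [0, 1, 9] -> counters=[1,2,1,0,1,1,0,2,1,1,1,0,0,0,0,0,0,0,1]
Step 5: insert xaa at [12, 16, 17] -> counters=[1,2,1,0,1,1,0,2,1,1,1,0,1,0,0,0,1,1,1]
Step 6: insert mc at [2, 13, 18] -> counters=[1,2,2,0,1,1,0,2,1,1,1,0,1,1,0,0,1,1,2]
Step 7: delete su at [1, 7, 8] -> counters=[1,1,2,0,1,1,0,1,0,1,1,0,1,1,0,0,1,1,2]
Step 8: delete xaz at [5, 7, 10] -> counters=[1,1,2,0,1,0,0,0,0,1,0,0,1,1,0,0,1,1,2]
Step 9: insert su at [1, 7, 8] -> counters=[1,2,2,0,1,0,0,1,1,1,0,0,1,1,0,0,1,1,2]
Step 10: insert mc at [2, 13, 18] -> counters=[1,2,3,0,1,0,0,1,1,1,0,0,1,2,0,0,1,1,3]
Step 11: delete dae at [0, 1, 9] -> counters=[0,1,3,0,1,0,0,1,1,0,0,0,1,2,0,0,1,1,3]
Step 12: insert dae at [0, 1, 9] -> counters=[1,2,3,0,1,0,0,1,1,1,0,0,1,2,0,0,1,1,3]
Final counters=[1,2,3,0,1,0,0,1,1,1,0,0,1,2,0,0,1,1,3] -> counters[12]=1

Answer: 1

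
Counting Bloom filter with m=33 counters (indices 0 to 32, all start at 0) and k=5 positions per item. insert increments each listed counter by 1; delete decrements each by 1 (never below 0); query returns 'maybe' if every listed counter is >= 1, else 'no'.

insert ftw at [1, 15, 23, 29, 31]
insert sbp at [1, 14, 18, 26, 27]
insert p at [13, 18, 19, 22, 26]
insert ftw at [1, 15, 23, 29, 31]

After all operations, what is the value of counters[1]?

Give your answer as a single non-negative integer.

Step 1: insert ftw at [1, 15, 23, 29, 31] -> counters=[0,1,0,0,0,0,0,0,0,0,0,0,0,0,0,1,0,0,0,0,0,0,0,1,0,0,0,0,0,1,0,1,0]
Step 2: insert sbp at [1, 14, 18, 26, 27] -> counters=[0,2,0,0,0,0,0,0,0,0,0,0,0,0,1,1,0,0,1,0,0,0,0,1,0,0,1,1,0,1,0,1,0]
Step 3: insert p at [13, 18, 19, 22, 26] -> counters=[0,2,0,0,0,0,0,0,0,0,0,0,0,1,1,1,0,0,2,1,0,0,1,1,0,0,2,1,0,1,0,1,0]
Step 4: insert ftw at [1, 15, 23, 29, 31] -> counters=[0,3,0,0,0,0,0,0,0,0,0,0,0,1,1,2,0,0,2,1,0,0,1,2,0,0,2,1,0,2,0,2,0]
Final counters=[0,3,0,0,0,0,0,0,0,0,0,0,0,1,1,2,0,0,2,1,0,0,1,2,0,0,2,1,0,2,0,2,0] -> counters[1]=3

Answer: 3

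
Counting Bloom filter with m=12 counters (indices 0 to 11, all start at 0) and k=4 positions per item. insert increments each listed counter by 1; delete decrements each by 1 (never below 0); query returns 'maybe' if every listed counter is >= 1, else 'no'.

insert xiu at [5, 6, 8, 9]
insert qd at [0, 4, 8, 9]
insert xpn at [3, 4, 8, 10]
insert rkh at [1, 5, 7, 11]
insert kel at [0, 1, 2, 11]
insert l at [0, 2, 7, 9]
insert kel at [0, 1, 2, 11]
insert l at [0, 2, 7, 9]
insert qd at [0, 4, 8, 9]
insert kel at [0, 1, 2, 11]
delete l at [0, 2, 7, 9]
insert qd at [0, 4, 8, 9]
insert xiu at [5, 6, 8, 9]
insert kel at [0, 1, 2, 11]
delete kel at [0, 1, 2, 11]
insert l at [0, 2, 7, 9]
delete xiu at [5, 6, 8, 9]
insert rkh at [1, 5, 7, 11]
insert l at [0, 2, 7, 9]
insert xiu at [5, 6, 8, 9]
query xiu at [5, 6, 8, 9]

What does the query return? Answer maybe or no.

Answer: maybe

Derivation:
Step 1: insert xiu at [5, 6, 8, 9] -> counters=[0,0,0,0,0,1,1,0,1,1,0,0]
Step 2: insert qd at [0, 4, 8, 9] -> counters=[1,0,0,0,1,1,1,0,2,2,0,0]
Step 3: insert xpn at [3, 4, 8, 10] -> counters=[1,0,0,1,2,1,1,0,3,2,1,0]
Step 4: insert rkh at [1, 5, 7, 11] -> counters=[1,1,0,1,2,2,1,1,3,2,1,1]
Step 5: insert kel at [0, 1, 2, 11] -> counters=[2,2,1,1,2,2,1,1,3,2,1,2]
Step 6: insert l at [0, 2, 7, 9] -> counters=[3,2,2,1,2,2,1,2,3,3,1,2]
Step 7: insert kel at [0, 1, 2, 11] -> counters=[4,3,3,1,2,2,1,2,3,3,1,3]
Step 8: insert l at [0, 2, 7, 9] -> counters=[5,3,4,1,2,2,1,3,3,4,1,3]
Step 9: insert qd at [0, 4, 8, 9] -> counters=[6,3,4,1,3,2,1,3,4,5,1,3]
Step 10: insert kel at [0, 1, 2, 11] -> counters=[7,4,5,1,3,2,1,3,4,5,1,4]
Step 11: delete l at [0, 2, 7, 9] -> counters=[6,4,4,1,3,2,1,2,4,4,1,4]
Step 12: insert qd at [0, 4, 8, 9] -> counters=[7,4,4,1,4,2,1,2,5,5,1,4]
Step 13: insert xiu at [5, 6, 8, 9] -> counters=[7,4,4,1,4,3,2,2,6,6,1,4]
Step 14: insert kel at [0, 1, 2, 11] -> counters=[8,5,5,1,4,3,2,2,6,6,1,5]
Step 15: delete kel at [0, 1, 2, 11] -> counters=[7,4,4,1,4,3,2,2,6,6,1,4]
Step 16: insert l at [0, 2, 7, 9] -> counters=[8,4,5,1,4,3,2,3,6,7,1,4]
Step 17: delete xiu at [5, 6, 8, 9] -> counters=[8,4,5,1,4,2,1,3,5,6,1,4]
Step 18: insert rkh at [1, 5, 7, 11] -> counters=[8,5,5,1,4,3,1,4,5,6,1,5]
Step 19: insert l at [0, 2, 7, 9] -> counters=[9,5,6,1,4,3,1,5,5,7,1,5]
Step 20: insert xiu at [5, 6, 8, 9] -> counters=[9,5,6,1,4,4,2,5,6,8,1,5]
Query xiu: check counters[5]=4 counters[6]=2 counters[8]=6 counters[9]=8 -> maybe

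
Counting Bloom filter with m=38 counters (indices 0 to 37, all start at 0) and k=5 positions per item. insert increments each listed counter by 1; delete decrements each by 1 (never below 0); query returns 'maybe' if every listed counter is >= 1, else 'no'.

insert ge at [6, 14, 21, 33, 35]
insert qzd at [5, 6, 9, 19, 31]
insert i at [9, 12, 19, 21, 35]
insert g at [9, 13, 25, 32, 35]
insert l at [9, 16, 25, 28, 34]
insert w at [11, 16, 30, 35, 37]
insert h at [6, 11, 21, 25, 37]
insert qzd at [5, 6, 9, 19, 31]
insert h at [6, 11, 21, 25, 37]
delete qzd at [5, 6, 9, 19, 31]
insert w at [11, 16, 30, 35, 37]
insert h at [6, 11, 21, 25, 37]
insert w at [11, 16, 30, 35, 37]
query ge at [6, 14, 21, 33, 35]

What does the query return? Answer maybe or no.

Answer: maybe

Derivation:
Step 1: insert ge at [6, 14, 21, 33, 35] -> counters=[0,0,0,0,0,0,1,0,0,0,0,0,0,0,1,0,0,0,0,0,0,1,0,0,0,0,0,0,0,0,0,0,0,1,0,1,0,0]
Step 2: insert qzd at [5, 6, 9, 19, 31] -> counters=[0,0,0,0,0,1,2,0,0,1,0,0,0,0,1,0,0,0,0,1,0,1,0,0,0,0,0,0,0,0,0,1,0,1,0,1,0,0]
Step 3: insert i at [9, 12, 19, 21, 35] -> counters=[0,0,0,0,0,1,2,0,0,2,0,0,1,0,1,0,0,0,0,2,0,2,0,0,0,0,0,0,0,0,0,1,0,1,0,2,0,0]
Step 4: insert g at [9, 13, 25, 32, 35] -> counters=[0,0,0,0,0,1,2,0,0,3,0,0,1,1,1,0,0,0,0,2,0,2,0,0,0,1,0,0,0,0,0,1,1,1,0,3,0,0]
Step 5: insert l at [9, 16, 25, 28, 34] -> counters=[0,0,0,0,0,1,2,0,0,4,0,0,1,1,1,0,1,0,0,2,0,2,0,0,0,2,0,0,1,0,0,1,1,1,1,3,0,0]
Step 6: insert w at [11, 16, 30, 35, 37] -> counters=[0,0,0,0,0,1,2,0,0,4,0,1,1,1,1,0,2,0,0,2,0,2,0,0,0,2,0,0,1,0,1,1,1,1,1,4,0,1]
Step 7: insert h at [6, 11, 21, 25, 37] -> counters=[0,0,0,0,0,1,3,0,0,4,0,2,1,1,1,0,2,0,0,2,0,3,0,0,0,3,0,0,1,0,1,1,1,1,1,4,0,2]
Step 8: insert qzd at [5, 6, 9, 19, 31] -> counters=[0,0,0,0,0,2,4,0,0,5,0,2,1,1,1,0,2,0,0,3,0,3,0,0,0,3,0,0,1,0,1,2,1,1,1,4,0,2]
Step 9: insert h at [6, 11, 21, 25, 37] -> counters=[0,0,0,0,0,2,5,0,0,5,0,3,1,1,1,0,2,0,0,3,0,4,0,0,0,4,0,0,1,0,1,2,1,1,1,4,0,3]
Step 10: delete qzd at [5, 6, 9, 19, 31] -> counters=[0,0,0,0,0,1,4,0,0,4,0,3,1,1,1,0,2,0,0,2,0,4,0,0,0,4,0,0,1,0,1,1,1,1,1,4,0,3]
Step 11: insert w at [11, 16, 30, 35, 37] -> counters=[0,0,0,0,0,1,4,0,0,4,0,4,1,1,1,0,3,0,0,2,0,4,0,0,0,4,0,0,1,0,2,1,1,1,1,5,0,4]
Step 12: insert h at [6, 11, 21, 25, 37] -> counters=[0,0,0,0,0,1,5,0,0,4,0,5,1,1,1,0,3,0,0,2,0,5,0,0,0,5,0,0,1,0,2,1,1,1,1,5,0,5]
Step 13: insert w at [11, 16, 30, 35, 37] -> counters=[0,0,0,0,0,1,5,0,0,4,0,6,1,1,1,0,4,0,0,2,0,5,0,0,0,5,0,0,1,0,3,1,1,1,1,6,0,6]
Query ge: check counters[6]=5 counters[14]=1 counters[21]=5 counters[33]=1 counters[35]=6 -> maybe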